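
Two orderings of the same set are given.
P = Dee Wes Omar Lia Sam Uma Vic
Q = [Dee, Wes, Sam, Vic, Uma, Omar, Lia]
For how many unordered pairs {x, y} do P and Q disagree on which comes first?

7

Assign each item its position (1..7) in the first ordering, then rewrite the second ordering as that position sequence:
positions: Dee→1, Wes→2, Omar→3, Lia→4, Sam→5, Uma→6, Vic→7
second ordering as positions: [1, 2, 5, 7, 6, 3, 4]
Discordant pairs = inversions in this position sequence.
1: 0
2: 0
5: 3, 4 → 2
7: 6, 3, 4 → 3
6: 3, 4 → 2
3: 0
4: 0
Total: 0 + 0 + 2 + 3 + 2 + 0 + 0 = 7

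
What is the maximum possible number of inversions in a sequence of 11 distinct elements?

55 inversions

The maximum occurs when the array is in strictly decreasing order: every one of the C(11, 2) pairs is inverted.
C(11, 2) = 11·10/2 = 55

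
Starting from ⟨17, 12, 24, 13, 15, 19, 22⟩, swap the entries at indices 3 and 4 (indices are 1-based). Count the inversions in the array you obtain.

6

Positions 3 and 4 hold 24 and 13; after swapping, the array is [17, 12, 13, 24, 15, 19, 22].
Element-by-element contributions:
17 → 12, 13, 15 → 3
12 → none → 0
13 → none → 0
24 → 15, 19, 22 → 3
15 → none → 0
19 → none → 0
22 → none → 0
Sum: 3 + 0 + 0 + 3 + 0 + 0 + 0 = 6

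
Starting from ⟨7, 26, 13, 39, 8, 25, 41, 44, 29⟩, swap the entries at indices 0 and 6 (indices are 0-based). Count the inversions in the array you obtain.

20

Positions 0 and 6 hold 7 and 41; after swapping, the array is [41, 26, 13, 39, 8, 25, 7, 44, 29].
Element-by-element contributions:
41: 7
26: 4
13: 2
39: 4
8: 1
25: 1
7: 0
44: 1
29: 0
Sum: 7 + 4 + 2 + 4 + 1 + 1 + 0 + 1 + 0 = 20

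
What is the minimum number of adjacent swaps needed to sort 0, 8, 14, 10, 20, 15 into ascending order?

2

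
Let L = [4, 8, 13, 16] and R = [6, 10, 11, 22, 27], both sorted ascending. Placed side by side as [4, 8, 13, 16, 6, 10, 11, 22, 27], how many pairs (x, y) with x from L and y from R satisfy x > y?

7 cross-inversions

Count, for every r in R, how many entries of L exceed r:
r = 6: 8, 13, 16 → 3
r = 10: 13, 16 → 2
r = 11: 13, 16 → 2
r = 22: none → 0
r = 27: none → 0
Cross-inversions: 3 + 2 + 2 + 0 + 0 = 7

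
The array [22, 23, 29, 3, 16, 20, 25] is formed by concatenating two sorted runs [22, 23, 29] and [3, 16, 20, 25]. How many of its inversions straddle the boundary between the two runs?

For each element r of the right run, count left-run elements greater than r:
r = 3: 22, 23, 29 → 3
r = 16: 22, 23, 29 → 3
r = 20: 22, 23, 29 → 3
r = 25: 29 → 1
Cross-inversions: 3 + 3 + 3 + 1 = 10

10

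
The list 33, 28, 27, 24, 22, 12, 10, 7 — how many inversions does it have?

Element-by-element contributions:
33: 7
28: 6
27: 5
24: 4
22: 3
12: 2
10: 1
7: 0
Sum: 7 + 6 + 5 + 4 + 3 + 2 + 1 + 0 = 28

28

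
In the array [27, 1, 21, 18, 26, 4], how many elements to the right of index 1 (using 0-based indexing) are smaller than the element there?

The element at index 1 is 1.
Elements after it: 21, 18, 26, 4
None of them are smaller than 1.

0 such elements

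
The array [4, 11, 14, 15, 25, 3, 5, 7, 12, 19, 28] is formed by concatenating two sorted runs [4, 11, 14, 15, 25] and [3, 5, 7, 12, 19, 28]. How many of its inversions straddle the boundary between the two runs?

17 split inversions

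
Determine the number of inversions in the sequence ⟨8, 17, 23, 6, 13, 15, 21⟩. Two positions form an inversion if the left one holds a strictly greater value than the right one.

There are 8 inversions.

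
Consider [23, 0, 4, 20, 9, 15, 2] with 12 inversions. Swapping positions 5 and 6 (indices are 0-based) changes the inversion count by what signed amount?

-1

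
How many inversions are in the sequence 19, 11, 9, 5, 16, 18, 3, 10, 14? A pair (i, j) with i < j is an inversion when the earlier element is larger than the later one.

21 out-of-order pairs

Count, for each position, how many later elements it exceeds:
19: 8
11: 4
9: 2
5: 1
16: 3
18: 3
3: 0
10: 0
14: 0
Sum: 8 + 4 + 2 + 1 + 3 + 3 + 0 + 0 + 0 = 21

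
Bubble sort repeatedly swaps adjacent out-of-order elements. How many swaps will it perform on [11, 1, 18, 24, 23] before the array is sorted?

Minimum adjacent swaps = number of inversions (each swap of adjacent out-of-order elements removes one inversion and no swap can remove more).
Count inversions — for each element, later elements that are smaller:
11: 1 → 1
1: none → 0
18: none → 0
24: 23 → 1
23: none → 0
Total inversions: 1 + 0 + 0 + 1 + 0 = 2

There are 2 adjacent swaps.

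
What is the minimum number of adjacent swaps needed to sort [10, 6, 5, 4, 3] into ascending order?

Adjacent swaps: 10

Minimum adjacent swaps = number of inversions (each swap of adjacent out-of-order elements removes one inversion and no swap can remove more).
Count inversions — for each element, later elements that are smaller:
10: 6, 5, 4, 3 → 4
6: 5, 4, 3 → 3
5: 4, 3 → 2
4: 3 → 1
3: none → 0
Total inversions: 4 + 3 + 2 + 1 + 0 = 10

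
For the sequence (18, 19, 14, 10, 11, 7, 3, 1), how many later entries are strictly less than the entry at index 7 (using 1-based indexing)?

1

The element at index 7 is 3.
Elements after it: 1
Those smaller than 3: 1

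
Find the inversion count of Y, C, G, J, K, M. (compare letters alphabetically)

Inversion pairs (indices are 1-based):
(1,2): Y > C
(1,3): Y > G
(1,4): Y > J
(1,5): Y > K
(1,6): Y > M
That's 5 pairs.

5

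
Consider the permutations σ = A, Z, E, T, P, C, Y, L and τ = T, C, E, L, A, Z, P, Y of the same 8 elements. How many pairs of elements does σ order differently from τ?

Discordant pairs: 13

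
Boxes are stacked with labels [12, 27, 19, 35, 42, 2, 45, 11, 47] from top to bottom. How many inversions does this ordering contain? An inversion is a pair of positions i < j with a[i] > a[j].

12

Count, for each position, how many later elements it exceeds:
12: 2
27: 3
19: 2
35: 2
42: 2
2: 0
45: 1
11: 0
47: 0
Sum: 2 + 3 + 2 + 2 + 2 + 0 + 1 + 0 + 0 = 12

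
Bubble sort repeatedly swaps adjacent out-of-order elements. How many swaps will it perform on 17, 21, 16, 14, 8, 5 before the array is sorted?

14 adjacent swaps

The minimum number of adjacent swaps to sort an array equals its inversion count, since every such swap removes exactly one inversion.
Count inversions — for each element, later elements that are smaller:
17: 16, 14, 8, 5 → 4
21: 16, 14, 8, 5 → 4
16: 14, 8, 5 → 3
14: 8, 5 → 2
8: 5 → 1
5: none → 0
Total inversions: 4 + 4 + 3 + 2 + 1 + 0 = 14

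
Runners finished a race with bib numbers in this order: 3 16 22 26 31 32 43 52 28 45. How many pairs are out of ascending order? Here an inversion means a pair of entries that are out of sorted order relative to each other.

5

Sweep left to right; for each value list the smaller values that follow it:
3 → none → 0
16 → none → 0
22 → none → 0
26 → none → 0
31 → 28 → 1
32 → 28 → 1
43 → 28 → 1
52 → 28, 45 → 2
28 → none → 0
45 → none → 0
Sum: 0 + 0 + 0 + 0 + 1 + 1 + 1 + 2 + 0 + 0 = 5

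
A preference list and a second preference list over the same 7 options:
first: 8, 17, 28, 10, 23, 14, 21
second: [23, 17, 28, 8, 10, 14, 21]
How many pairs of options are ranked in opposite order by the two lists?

6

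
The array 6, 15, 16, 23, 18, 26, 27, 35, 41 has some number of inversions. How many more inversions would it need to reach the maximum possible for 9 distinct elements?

35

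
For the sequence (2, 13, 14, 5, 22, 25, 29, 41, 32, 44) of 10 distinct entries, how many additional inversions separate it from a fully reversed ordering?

Maximum inversions for 10 distinct elements is C(10, 2) = 10·9/2 = 45.
Current inversions — for each element, count later smaller elements:
2: 0
13: 1
14: 1
5: 0
22: 0
25: 0
29: 0
41: 1
32: 0
44: 0
Current total: 0 + 1 + 1 + 0 + 0 + 0 + 0 + 1 + 0 + 0 = 3
Shortfall: 45 − 3 = 42

42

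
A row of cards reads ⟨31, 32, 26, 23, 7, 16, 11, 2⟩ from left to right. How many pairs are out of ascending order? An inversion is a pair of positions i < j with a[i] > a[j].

Out-of-order pairs: 25

Sweep left to right; for each value list the smaller values that follow it:
31: 6
32: 6
26: 5
23: 4
7: 1
16: 2
11: 1
2: 0
Sum: 6 + 6 + 5 + 4 + 1 + 2 + 1 + 0 = 25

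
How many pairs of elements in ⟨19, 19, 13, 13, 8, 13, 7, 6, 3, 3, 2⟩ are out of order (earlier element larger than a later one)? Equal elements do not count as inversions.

For each element, count later entries that are smaller:
19 → 13, 13, 8, 13, 7, 6, 3, 3, 2 → 9
19 → 13, 13, 8, 13, 7, 6, 3, 3, 2 → 9
13 → 8, 7, 6, 3, 3, 2 → 6
13 → 8, 7, 6, 3, 3, 2 → 6
8 → 7, 6, 3, 3, 2 → 5
13 → 7, 6, 3, 3, 2 → 5
7 → 6, 3, 3, 2 → 4
6 → 3, 3, 2 → 3
3 → 2 → 1
3 → 2 → 1
2 → none → 0
Sum: 9 + 9 + 6 + 6 + 5 + 5 + 4 + 3 + 1 + 1 + 0 = 49

49 out-of-order pairs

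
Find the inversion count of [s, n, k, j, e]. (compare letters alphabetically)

10

Sweep left to right; for each value list the smaller values that follow it:
s: 4
n: 3
k: 2
j: 1
e: 0
Sum: 4 + 3 + 2 + 1 + 0 = 10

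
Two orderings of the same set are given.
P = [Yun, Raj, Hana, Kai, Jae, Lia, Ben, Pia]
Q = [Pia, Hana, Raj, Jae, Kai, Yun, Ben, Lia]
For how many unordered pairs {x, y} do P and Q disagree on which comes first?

14 disagreeing pairs

Assign each item its position (1..8) in the first ordering, then rewrite the second ordering as that position sequence:
positions: Yun→1, Raj→2, Hana→3, Kai→4, Jae→5, Lia→6, Ben→7, Pia→8
second ordering as positions: [8, 3, 2, 5, 4, 1, 7, 6]
Discordant pairs = inversions in this position sequence.
8: 3, 2, 5, 4, 1, 7, 6 → 7
3: 2, 1 → 2
2: 1 → 1
5: 4, 1 → 2
4: 1 → 1
1: 0
7: 6 → 1
6: 0
Total: 7 + 2 + 1 + 2 + 1 + 0 + 1 + 0 = 14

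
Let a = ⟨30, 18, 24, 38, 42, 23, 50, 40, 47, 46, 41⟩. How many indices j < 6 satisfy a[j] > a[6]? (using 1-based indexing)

4 such elements

The element at index 6 is 23.
Elements before it: 30, 18, 24, 38, 42
Those larger than 23: 30, 24, 38, 42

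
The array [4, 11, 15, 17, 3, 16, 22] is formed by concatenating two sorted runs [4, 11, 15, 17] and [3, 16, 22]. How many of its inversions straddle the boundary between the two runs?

5

Count, for every r in R, how many entries of L exceed r:
r = 3: 4, 11, 15, 17 → 4
r = 16: 17 → 1
r = 22: none → 0
Cross-inversions: 4 + 1 + 0 = 5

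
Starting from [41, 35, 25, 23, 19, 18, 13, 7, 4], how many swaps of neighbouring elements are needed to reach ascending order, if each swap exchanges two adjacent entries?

There are 36 adjacent swaps.

The minimum number of adjacent swaps to sort an array equals its inversion count, since every such swap removes exactly one inversion.
Count inversions — for each element, later elements that are smaller:
41: 35, 25, 23, 19, 18, 13, 7, 4 → 8
35: 25, 23, 19, 18, 13, 7, 4 → 7
25: 23, 19, 18, 13, 7, 4 → 6
23: 19, 18, 13, 7, 4 → 5
19: 18, 13, 7, 4 → 4
18: 13, 7, 4 → 3
13: 7, 4 → 2
7: 4 → 1
4: none → 0
Total inversions: 8 + 7 + 6 + 5 + 4 + 3 + 2 + 1 + 0 = 36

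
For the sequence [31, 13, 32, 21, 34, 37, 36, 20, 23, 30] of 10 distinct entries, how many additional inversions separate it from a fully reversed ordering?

Maximum inversions for 10 distinct elements is C(10, 2) = 10·9/2 = 45.
Current inversions — for each element, count later smaller elements:
31: 5
13: 0
32: 4
21: 1
34: 3
37: 4
36: 3
20: 0
23: 0
30: 0
Current total: 5 + 0 + 4 + 1 + 3 + 4 + 3 + 0 + 0 + 0 = 20
Shortfall: 45 − 20 = 25

25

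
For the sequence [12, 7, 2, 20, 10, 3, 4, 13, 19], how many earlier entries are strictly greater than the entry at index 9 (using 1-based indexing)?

1

The element at index 9 is 19.
Elements before it: 12, 7, 2, 20, 10, 3, 4, 13
Those larger than 19: 20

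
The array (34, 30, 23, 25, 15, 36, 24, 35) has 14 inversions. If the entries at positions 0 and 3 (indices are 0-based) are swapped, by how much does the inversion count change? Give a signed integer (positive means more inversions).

Positions 0 and 3 hold 34 and 25; after swapping, the array is [25, 30, 23, 34, 15, 36, 24, 35].
Sweep left to right; for each value list the smaller values that follow it:
25: 3
30: 3
23: 1
34: 2
15: 0
36: 2
24: 0
35: 0
Sum: 3 + 3 + 1 + 2 + 0 + 2 + 0 + 0 = 11
Change: 11 − 14 = -3

-3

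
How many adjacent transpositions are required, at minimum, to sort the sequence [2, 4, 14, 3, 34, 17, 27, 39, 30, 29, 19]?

The minimum number of adjacent swaps to sort an array equals its inversion count, since every such swap removes exactly one inversion.
Count inversions — for each element, later elements that are smaller:
2: none → 0
4: 3 → 1
14: 3 → 1
3: none → 0
34: 17, 27, 30, 29, 19 → 5
17: none → 0
27: 19 → 1
39: 30, 29, 19 → 3
30: 29, 19 → 2
29: 19 → 1
19: none → 0
Total inversions: 0 + 1 + 1 + 0 + 5 + 0 + 1 + 3 + 2 + 1 + 0 = 14

There are 14 adjacent swaps.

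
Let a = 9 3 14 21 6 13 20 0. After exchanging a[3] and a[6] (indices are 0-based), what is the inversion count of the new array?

Positions 3 and 6 hold 21 and 20; after swapping, the array is [9, 3, 14, 20, 6, 13, 21, 0].
Element-by-element contributions:
9: 3
3: 1
14: 3
20: 3
6: 1
13: 1
21: 1
0: 0
Sum: 3 + 1 + 3 + 3 + 1 + 1 + 1 + 0 = 13

Inversions: 13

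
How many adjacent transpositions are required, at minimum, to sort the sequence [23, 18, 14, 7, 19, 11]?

Each adjacent swap fixes exactly one inversion, so the minimum swap count equals the number of inversions.
Count inversions — for each element, later elements that are smaller:
23: 18, 14, 7, 19, 11 → 5
18: 14, 7, 11 → 3
14: 7, 11 → 2
7: none → 0
19: 11 → 1
11: none → 0
Total inversions: 5 + 3 + 2 + 0 + 1 + 0 = 11

11 swaps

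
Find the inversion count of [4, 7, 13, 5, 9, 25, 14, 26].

4

Count, for each position, how many later elements it exceeds:
4 → none → 0
7 → 5 → 1
13 → 5, 9 → 2
5 → none → 0
9 → none → 0
25 → 14 → 1
14 → none → 0
26 → none → 0
Sum: 0 + 1 + 2 + 0 + 0 + 1 + 0 + 0 = 4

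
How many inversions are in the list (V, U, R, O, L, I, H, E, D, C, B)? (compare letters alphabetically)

55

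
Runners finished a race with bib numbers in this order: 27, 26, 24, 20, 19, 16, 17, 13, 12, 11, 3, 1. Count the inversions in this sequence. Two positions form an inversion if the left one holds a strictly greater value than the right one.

There are 65 inversions.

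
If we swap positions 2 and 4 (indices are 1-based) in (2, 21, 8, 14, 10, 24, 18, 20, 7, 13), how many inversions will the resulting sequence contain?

19

Positions 2 and 4 hold 21 and 14; after swapping, the array is [2, 14, 8, 21, 10, 24, 18, 20, 7, 13].
Element-by-element contributions:
2 → none → 0
14 → 8, 10, 7, 13 → 4
8 → 7 → 1
21 → 10, 18, 20, 7, 13 → 5
10 → 7 → 1
24 → 18, 20, 7, 13 → 4
18 → 7, 13 → 2
20 → 7, 13 → 2
7 → none → 0
13 → none → 0
Sum: 0 + 4 + 1 + 5 + 1 + 4 + 2 + 2 + 0 + 0 = 19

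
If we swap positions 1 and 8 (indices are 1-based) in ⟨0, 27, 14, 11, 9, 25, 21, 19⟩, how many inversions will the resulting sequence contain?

Inversions: 19

Positions 1 and 8 hold 0 and 19; after swapping, the array is [19, 27, 14, 11, 9, 25, 21, 0].
Element-by-element contributions:
19 → 14, 11, 9, 0 → 4
27 → 14, 11, 9, 25, 21, 0 → 6
14 → 11, 9, 0 → 3
11 → 9, 0 → 2
9 → 0 → 1
25 → 21, 0 → 2
21 → 0 → 1
0 → none → 0
Sum: 4 + 6 + 3 + 2 + 1 + 2 + 1 + 0 = 19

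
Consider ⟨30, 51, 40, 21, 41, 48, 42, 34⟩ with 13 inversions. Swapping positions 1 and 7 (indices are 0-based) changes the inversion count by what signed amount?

-9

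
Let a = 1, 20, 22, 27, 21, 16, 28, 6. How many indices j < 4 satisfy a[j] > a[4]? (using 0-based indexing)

2

The element at index 4 is 21.
Elements before it: 1, 20, 22, 27
Those larger than 21: 22, 27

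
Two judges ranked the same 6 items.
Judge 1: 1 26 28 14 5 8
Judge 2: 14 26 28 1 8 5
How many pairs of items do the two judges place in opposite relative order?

Discordant pairs: 6

Assign each item its position (1..6) in the first ordering, then rewrite the second ordering as that position sequence:
positions: 1→1, 26→2, 28→3, 14→4, 5→5, 8→6
second ordering as positions: [4, 2, 3, 1, 6, 5]
Discordant pairs = inversions in this position sequence.
4: 2, 3, 1 → 3
2: 1 → 1
3: 1 → 1
1: 0
6: 5 → 1
5: 0
Total: 3 + 1 + 1 + 0 + 1 + 0 = 6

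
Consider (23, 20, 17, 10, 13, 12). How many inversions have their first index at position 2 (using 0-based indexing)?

3

The element at index 2 is 17.
Elements after it: 10, 13, 12
Those smaller than 17: 10, 13, 12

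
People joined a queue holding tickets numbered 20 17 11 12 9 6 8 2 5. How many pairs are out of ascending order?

33 inversions

Sweep left to right; for each value list the smaller values that follow it:
20: 8
17: 7
11: 5
12: 5
9: 4
6: 2
8: 2
2: 0
5: 0
Sum: 8 + 7 + 5 + 5 + 4 + 2 + 2 + 0 + 0 = 33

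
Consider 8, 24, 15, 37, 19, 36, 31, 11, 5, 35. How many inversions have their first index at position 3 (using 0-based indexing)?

The element at index 3 is 37.
Elements after it: 19, 36, 31, 11, 5, 35
Those smaller than 37: 19, 36, 31, 11, 5, 35

6 such elements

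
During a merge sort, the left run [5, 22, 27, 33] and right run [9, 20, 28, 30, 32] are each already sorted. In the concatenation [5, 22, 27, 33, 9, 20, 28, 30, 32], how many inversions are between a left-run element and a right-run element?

Count, for every r in R, how many entries of L exceed r:
r = 9: 22, 27, 33 → 3
r = 20: 22, 27, 33 → 3
r = 28: 33 → 1
r = 30: 33 → 1
r = 32: 33 → 1
Cross-inversions: 3 + 3 + 1 + 1 + 1 = 9

9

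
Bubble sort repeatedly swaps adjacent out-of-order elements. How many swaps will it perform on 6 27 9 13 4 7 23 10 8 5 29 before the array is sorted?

There are 26 adjacent swaps.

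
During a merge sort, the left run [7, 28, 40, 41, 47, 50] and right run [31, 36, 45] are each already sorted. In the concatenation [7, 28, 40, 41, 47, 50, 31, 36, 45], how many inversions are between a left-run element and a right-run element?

For each element r of the right run, count left-run elements greater than r:
r = 31: 40, 41, 47, 50 → 4
r = 36: 40, 41, 47, 50 → 4
r = 45: 47, 50 → 2
Cross-inversions: 4 + 4 + 2 = 10

10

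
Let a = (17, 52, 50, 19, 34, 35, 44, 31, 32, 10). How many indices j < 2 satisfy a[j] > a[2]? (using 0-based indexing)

1

The element at index 2 is 50.
Elements before it: 17, 52
Those larger than 50: 52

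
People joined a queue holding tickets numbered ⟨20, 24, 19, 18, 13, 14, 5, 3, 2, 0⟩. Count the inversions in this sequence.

Count, for each position, how many later elements it exceeds:
20 → 19, 18, 13, 14, 5, 3, 2, 0 → 8
24 → 19, 18, 13, 14, 5, 3, 2, 0 → 8
19 → 18, 13, 14, 5, 3, 2, 0 → 7
18 → 13, 14, 5, 3, 2, 0 → 6
13 → 5, 3, 2, 0 → 4
14 → 5, 3, 2, 0 → 4
5 → 3, 2, 0 → 3
3 → 2, 0 → 2
2 → 0 → 1
0 → none → 0
Sum: 8 + 8 + 7 + 6 + 4 + 4 + 3 + 2 + 1 + 0 = 43

Out-of-order pairs: 43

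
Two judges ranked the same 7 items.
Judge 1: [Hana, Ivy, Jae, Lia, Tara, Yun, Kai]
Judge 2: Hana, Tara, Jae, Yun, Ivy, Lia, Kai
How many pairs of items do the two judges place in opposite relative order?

Assign each item its position (1..7) in the first ordering, then rewrite the second ordering as that position sequence:
positions: Hana→1, Ivy→2, Jae→3, Lia→4, Tara→5, Yun→6, Kai→7
second ordering as positions: [1, 5, 3, 6, 2, 4, 7]
Discordant pairs = inversions in this position sequence.
1: 0
5: 3, 2, 4 → 3
3: 2 → 1
6: 2, 4 → 2
2: 0
4: 0
7: 0
Total: 0 + 3 + 1 + 2 + 0 + 0 + 0 = 6

6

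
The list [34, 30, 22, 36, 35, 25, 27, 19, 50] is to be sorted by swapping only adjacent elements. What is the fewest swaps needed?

19 adjacent swaps

Minimum adjacent swaps = number of inversions (each swap of adjacent out-of-order elements removes one inversion and no swap can remove more).
Count inversions — for each element, later elements that are smaller:
34: 30, 22, 25, 27, 19 → 5
30: 22, 25, 27, 19 → 4
22: 19 → 1
36: 35, 25, 27, 19 → 4
35: 25, 27, 19 → 3
25: 19 → 1
27: 19 → 1
19: none → 0
50: none → 0
Total inversions: 5 + 4 + 1 + 4 + 3 + 1 + 1 + 0 + 0 = 19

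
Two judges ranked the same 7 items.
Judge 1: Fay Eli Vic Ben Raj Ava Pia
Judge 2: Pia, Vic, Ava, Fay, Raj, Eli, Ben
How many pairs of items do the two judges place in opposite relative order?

14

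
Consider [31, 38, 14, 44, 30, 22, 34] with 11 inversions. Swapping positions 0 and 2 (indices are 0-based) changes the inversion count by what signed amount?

-1

Positions 0 and 2 hold 31 and 14; after swapping, the array is [14, 38, 31, 44, 30, 22, 34].
Element-by-element contributions:
14 → none → 0
38 → 31, 30, 22, 34 → 4
31 → 30, 22 → 2
44 → 30, 22, 34 → 3
30 → 22 → 1
22 → none → 0
34 → none → 0
Sum: 0 + 4 + 2 + 3 + 1 + 0 + 0 = 10
Change: 10 − 11 = -1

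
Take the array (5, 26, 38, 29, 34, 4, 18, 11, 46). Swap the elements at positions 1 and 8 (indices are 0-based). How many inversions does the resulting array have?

Positions 1 and 8 hold 26 and 46; after swapping, the array is [5, 46, 38, 29, 34, 4, 18, 11, 26].
Count, for each position, how many later elements it exceeds:
5: 1
46: 7
38: 6
29: 4
34: 4
4: 0
18: 1
11: 0
26: 0
Sum: 1 + 7 + 6 + 4 + 4 + 0 + 1 + 0 + 0 = 23

23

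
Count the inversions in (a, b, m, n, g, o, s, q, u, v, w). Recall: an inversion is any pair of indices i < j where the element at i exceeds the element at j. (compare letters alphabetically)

For each element, count later entries that are smaller:
a → none → 0
b → none → 0
m → g → 1
n → g → 1
g → none → 0
o → none → 0
s → q → 1
q → none → 0
u → none → 0
v → none → 0
w → none → 0
Sum: 0 + 0 + 1 + 1 + 0 + 0 + 1 + 0 + 0 + 0 + 0 = 3

3 inversions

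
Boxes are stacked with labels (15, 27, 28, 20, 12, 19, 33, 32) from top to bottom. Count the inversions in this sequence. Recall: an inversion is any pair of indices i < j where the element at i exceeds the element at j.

For each element, count later entries that are smaller:
15 → 12 → 1
27 → 20, 12, 19 → 3
28 → 20, 12, 19 → 3
20 → 12, 19 → 2
12 → none → 0
19 → none → 0
33 → 32 → 1
32 → none → 0
Sum: 1 + 3 + 3 + 2 + 0 + 0 + 1 + 0 = 10

10 out-of-order pairs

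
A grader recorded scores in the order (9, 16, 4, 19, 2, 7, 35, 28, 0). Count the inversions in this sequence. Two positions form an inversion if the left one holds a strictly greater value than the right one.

Element-by-element contributions:
9 → 4, 2, 7, 0 → 4
16 → 4, 2, 7, 0 → 4
4 → 2, 0 → 2
19 → 2, 7, 0 → 3
2 → 0 → 1
7 → 0 → 1
35 → 28, 0 → 2
28 → 0 → 1
0 → none → 0
Sum: 4 + 4 + 2 + 3 + 1 + 1 + 2 + 1 + 0 = 18

18 out-of-order pairs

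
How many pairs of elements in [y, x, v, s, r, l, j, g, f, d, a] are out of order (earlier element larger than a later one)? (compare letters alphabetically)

Inversions: 55

Count, for each position, how many later elements it exceeds:
y → x, v, s, r, l, j, g, f, d, a → 10
x → v, s, r, l, j, g, f, d, a → 9
v → s, r, l, j, g, f, d, a → 8
s → r, l, j, g, f, d, a → 7
r → l, j, g, f, d, a → 6
l → j, g, f, d, a → 5
j → g, f, d, a → 4
g → f, d, a → 3
f → d, a → 2
d → a → 1
a → none → 0
Sum: 10 + 9 + 8 + 7 + 6 + 5 + 4 + 3 + 2 + 1 + 0 = 55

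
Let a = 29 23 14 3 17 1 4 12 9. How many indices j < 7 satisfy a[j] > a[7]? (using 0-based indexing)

The element at index 7 is 12.
Elements before it: 29, 23, 14, 3, 17, 1, 4
Those larger than 12: 29, 23, 14, 17

4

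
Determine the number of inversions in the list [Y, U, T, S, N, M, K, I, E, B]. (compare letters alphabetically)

Out-of-order pairs: 45

Count, for each position, how many later elements it exceeds:
Y: 9
U: 8
T: 7
S: 6
N: 5
M: 4
K: 3
I: 2
E: 1
B: 0
Sum: 9 + 8 + 7 + 6 + 5 + 4 + 3 + 2 + 1 + 0 = 45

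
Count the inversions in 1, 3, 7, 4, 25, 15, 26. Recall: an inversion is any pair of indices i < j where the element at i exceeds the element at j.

2 inversions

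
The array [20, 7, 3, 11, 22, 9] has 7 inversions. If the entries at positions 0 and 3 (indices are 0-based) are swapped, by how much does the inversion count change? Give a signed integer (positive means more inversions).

-1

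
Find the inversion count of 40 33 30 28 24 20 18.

21

For each element, count later entries that are smaller:
40 → 33, 30, 28, 24, 20, 18 → 6
33 → 30, 28, 24, 20, 18 → 5
30 → 28, 24, 20, 18 → 4
28 → 24, 20, 18 → 3
24 → 20, 18 → 2
20 → 18 → 1
18 → none → 0
Sum: 6 + 5 + 4 + 3 + 2 + 1 + 0 = 21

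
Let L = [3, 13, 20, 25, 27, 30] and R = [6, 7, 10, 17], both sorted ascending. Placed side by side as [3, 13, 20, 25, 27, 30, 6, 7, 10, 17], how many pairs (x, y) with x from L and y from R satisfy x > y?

19

For each element r of the right run, count left-run elements greater than r:
r = 6: 13, 20, 25, 27, 30 → 5
r = 7: 13, 20, 25, 27, 30 → 5
r = 10: 13, 20, 25, 27, 30 → 5
r = 17: 20, 25, 27, 30 → 4
Cross-inversions: 5 + 5 + 5 + 4 = 19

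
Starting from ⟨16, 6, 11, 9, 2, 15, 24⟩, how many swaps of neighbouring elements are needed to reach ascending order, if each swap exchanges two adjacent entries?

Adjacent swaps: 9

Minimum adjacent swaps = number of inversions (each swap of adjacent out-of-order elements removes one inversion and no swap can remove more).
Count inversions — for each element, later elements that are smaller:
16: 6, 11, 9, 2, 15 → 5
6: 2 → 1
11: 9, 2 → 2
9: 2 → 1
2: none → 0
15: none → 0
24: none → 0
Total inversions: 5 + 1 + 2 + 1 + 0 + 0 + 0 = 9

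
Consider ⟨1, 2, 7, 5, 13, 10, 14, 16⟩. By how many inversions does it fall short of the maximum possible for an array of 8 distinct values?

Maximum inversions for 8 distinct elements is C(8, 2) = 8·7/2 = 28.
Current inversions — for each element, count later smaller elements:
1: 0
2: 0
7: 1
5: 0
13: 1
10: 0
14: 0
16: 0
Current total: 0 + 0 + 1 + 0 + 1 + 0 + 0 + 0 = 2
Shortfall: 28 − 2 = 26

26 inversions short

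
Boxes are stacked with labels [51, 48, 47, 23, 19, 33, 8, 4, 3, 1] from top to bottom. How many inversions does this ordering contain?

Count, for each position, how many later elements it exceeds:
51: 9
48: 8
47: 7
23: 5
19: 4
33: 4
8: 3
4: 2
3: 1
1: 0
Sum: 9 + 8 + 7 + 5 + 4 + 4 + 3 + 2 + 1 + 0 = 43

43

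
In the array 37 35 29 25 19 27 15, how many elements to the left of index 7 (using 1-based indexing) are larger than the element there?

6

The element at index 7 is 15.
Elements before it: 37, 35, 29, 25, 19, 27
Those larger than 15: 37, 35, 29, 25, 19, 27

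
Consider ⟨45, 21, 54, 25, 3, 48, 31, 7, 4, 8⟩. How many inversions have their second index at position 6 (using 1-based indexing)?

The element at index 6 is 48.
Elements before it: 45, 21, 54, 25, 3
Those larger than 48: 54

1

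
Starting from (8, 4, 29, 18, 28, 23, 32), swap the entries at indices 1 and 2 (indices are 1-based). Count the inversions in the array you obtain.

Inversions: 4

Positions 1 and 2 hold 8 and 4; after swapping, the array is [4, 8, 29, 18, 28, 23, 32].
For each element, count later entries that are smaller:
4 → none → 0
8 → none → 0
29 → 18, 28, 23 → 3
18 → none → 0
28 → 23 → 1
23 → none → 0
32 → none → 0
Sum: 0 + 0 + 3 + 0 + 1 + 0 + 0 = 4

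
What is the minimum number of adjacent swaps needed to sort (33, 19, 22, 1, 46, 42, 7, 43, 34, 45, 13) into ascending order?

Minimum adjacent swaps = number of inversions (each swap of adjacent out-of-order elements removes one inversion and no swap can remove more).
Count inversions — for each element, later elements that are smaller:
33: 19, 22, 1, 7, 13 → 5
19: 1, 7, 13 → 3
22: 1, 7, 13 → 3
1: none → 0
46: 42, 7, 43, 34, 45, 13 → 6
42: 7, 34, 13 → 3
7: none → 0
43: 34, 13 → 2
34: 13 → 1
45: 13 → 1
13: none → 0
Total inversions: 5 + 3 + 3 + 0 + 6 + 3 + 0 + 2 + 1 + 1 + 0 = 24

24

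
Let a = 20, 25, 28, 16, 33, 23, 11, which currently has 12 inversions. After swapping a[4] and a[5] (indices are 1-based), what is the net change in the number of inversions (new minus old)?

Positions 4 and 5 hold 16 and 33; after swapping, the array is [20, 25, 28, 33, 16, 23, 11].
For each element, count later entries that are smaller:
20 → 16, 11 → 2
25 → 16, 23, 11 → 3
28 → 16, 23, 11 → 3
33 → 16, 23, 11 → 3
16 → 11 → 1
23 → 11 → 1
11 → none → 0
Sum: 2 + 3 + 3 + 3 + 1 + 1 + 0 = 13
Change: 13 − 12 = +1

+1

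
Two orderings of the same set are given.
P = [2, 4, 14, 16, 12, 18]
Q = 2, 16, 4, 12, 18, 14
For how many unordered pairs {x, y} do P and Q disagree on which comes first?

4 disagreeing pairs

Assign each item its position (1..6) in the first ordering, then rewrite the second ordering as that position sequence:
positions: 2→1, 4→2, 14→3, 16→4, 12→5, 18→6
second ordering as positions: [1, 4, 2, 5, 6, 3]
Discordant pairs = inversions in this position sequence.
1: 0
4: 2, 3 → 2
2: 0
5: 3 → 1
6: 3 → 1
3: 0
Total: 0 + 2 + 0 + 1 + 1 + 0 = 4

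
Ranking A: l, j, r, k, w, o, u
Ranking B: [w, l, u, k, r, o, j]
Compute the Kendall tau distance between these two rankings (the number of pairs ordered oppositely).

Discordant pairs: 12

Assign each item its position (1..7) in the first ordering, then rewrite the second ordering as that position sequence:
positions: l→1, j→2, r→3, k→4, w→5, o→6, u→7
second ordering as positions: [5, 1, 7, 4, 3, 6, 2]
Discordant pairs = inversions in this position sequence.
5: 1, 4, 3, 2 → 4
1: 0
7: 4, 3, 6, 2 → 4
4: 3, 2 → 2
3: 2 → 1
6: 2 → 1
2: 0
Total: 4 + 0 + 4 + 2 + 1 + 1 + 0 = 12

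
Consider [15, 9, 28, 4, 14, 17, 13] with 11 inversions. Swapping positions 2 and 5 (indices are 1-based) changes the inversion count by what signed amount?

Positions 2 and 5 hold 9 and 14; after swapping, the array is [15, 14, 28, 4, 9, 17, 13].
For each element, count later entries that are smaller:
15 → 14, 4, 9, 13 → 4
14 → 4, 9, 13 → 3
28 → 4, 9, 17, 13 → 4
4 → none → 0
9 → none → 0
17 → 13 → 1
13 → none → 0
Sum: 4 + 3 + 4 + 0 + 0 + 1 + 0 = 12
Change: 12 − 11 = +1

+1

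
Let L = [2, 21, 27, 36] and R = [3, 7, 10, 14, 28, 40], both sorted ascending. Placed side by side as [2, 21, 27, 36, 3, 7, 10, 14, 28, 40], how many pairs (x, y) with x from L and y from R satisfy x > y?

There are 13 split inversions.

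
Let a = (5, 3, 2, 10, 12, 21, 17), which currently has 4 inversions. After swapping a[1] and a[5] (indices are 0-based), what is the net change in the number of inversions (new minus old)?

Positions 1 and 5 hold 3 and 21; after swapping, the array is [5, 21, 2, 10, 12, 3, 17].
Sweep left to right; for each value list the smaller values that follow it:
5: 2
21: 5
2: 0
10: 1
12: 1
3: 0
17: 0
Sum: 2 + 5 + 0 + 1 + 1 + 0 + 0 = 9
Change: 9 − 4 = +5

+5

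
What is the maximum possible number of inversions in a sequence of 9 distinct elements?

36 inversions

A reversed (strictly descending) arrangement makes every pair an inversion, giving C(9, 2) inversions.
C(9, 2) = 9·8/2 = 36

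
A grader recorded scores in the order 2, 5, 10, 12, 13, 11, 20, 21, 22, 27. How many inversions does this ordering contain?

Inversions: 2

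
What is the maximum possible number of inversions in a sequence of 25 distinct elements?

300

The maximum occurs when the array is in strictly decreasing order: every one of the C(25, 2) pairs is inverted.
C(25, 2) = 25·24/2 = 300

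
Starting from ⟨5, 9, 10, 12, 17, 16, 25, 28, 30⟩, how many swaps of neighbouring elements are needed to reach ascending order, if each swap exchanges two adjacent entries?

Adjacent swaps: 1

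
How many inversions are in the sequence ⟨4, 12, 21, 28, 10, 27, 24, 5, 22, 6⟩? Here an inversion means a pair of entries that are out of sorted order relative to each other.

22

For each element, count later entries that are smaller:
4: 0
12: 3
21: 3
28: 6
10: 2
27: 4
24: 3
5: 0
22: 1
6: 0
Sum: 0 + 3 + 3 + 6 + 2 + 4 + 3 + 0 + 1 + 0 = 22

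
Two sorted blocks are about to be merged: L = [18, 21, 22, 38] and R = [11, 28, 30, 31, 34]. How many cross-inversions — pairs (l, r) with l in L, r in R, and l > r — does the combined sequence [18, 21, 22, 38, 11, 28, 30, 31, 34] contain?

8

Count, for every r in R, how many entries of L exceed r:
r = 11: 18, 21, 22, 38 → 4
r = 28: 38 → 1
r = 30: 38 → 1
r = 31: 38 → 1
r = 34: 38 → 1
Cross-inversions: 4 + 1 + 1 + 1 + 1 = 8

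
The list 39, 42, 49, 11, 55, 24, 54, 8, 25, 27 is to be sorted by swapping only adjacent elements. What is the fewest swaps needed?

The minimum number of adjacent swaps to sort an array equals its inversion count, since every such swap removes exactly one inversion.
Count inversions — for each element, later elements that are smaller:
39: 11, 24, 8, 25, 27 → 5
42: 11, 24, 8, 25, 27 → 5
49: 11, 24, 8, 25, 27 → 5
11: 8 → 1
55: 24, 54, 8, 25, 27 → 5
24: 8 → 1
54: 8, 25, 27 → 3
8: none → 0
25: none → 0
27: none → 0
Total inversions: 5 + 5 + 5 + 1 + 5 + 1 + 3 + 0 + 0 + 0 = 25

25 swaps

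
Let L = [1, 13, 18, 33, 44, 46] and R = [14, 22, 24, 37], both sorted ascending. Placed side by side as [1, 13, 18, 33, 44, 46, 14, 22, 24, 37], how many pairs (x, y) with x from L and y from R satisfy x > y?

Count, for every r in R, how many entries of L exceed r:
r = 14: 18, 33, 44, 46 → 4
r = 22: 33, 44, 46 → 3
r = 24: 33, 44, 46 → 3
r = 37: 44, 46 → 2
Cross-inversions: 4 + 3 + 3 + 2 = 12

12 split inversions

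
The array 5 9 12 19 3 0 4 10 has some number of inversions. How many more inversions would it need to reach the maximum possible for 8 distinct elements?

13 inversions short

Maximum inversions for 8 distinct elements is C(8, 2) = 8·7/2 = 28.
Current inversions — for each element, count later smaller elements:
5: 3
9: 3
12: 4
19: 4
3: 1
0: 0
4: 0
10: 0
Current total: 3 + 3 + 4 + 4 + 1 + 0 + 0 + 0 = 15
Shortfall: 28 − 15 = 13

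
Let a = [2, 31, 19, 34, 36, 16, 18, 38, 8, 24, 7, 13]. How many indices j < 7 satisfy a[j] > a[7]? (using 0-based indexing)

0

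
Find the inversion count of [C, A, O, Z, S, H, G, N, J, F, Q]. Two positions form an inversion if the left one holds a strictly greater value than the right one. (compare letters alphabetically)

Count, for each position, how many later elements it exceeds:
C: 1
A: 0
O: 5
Z: 7
S: 6
H: 2
G: 1
N: 2
J: 1
F: 0
Q: 0
Sum: 1 + 0 + 5 + 7 + 6 + 2 + 1 + 2 + 1 + 0 + 0 = 25

25 out-of-order pairs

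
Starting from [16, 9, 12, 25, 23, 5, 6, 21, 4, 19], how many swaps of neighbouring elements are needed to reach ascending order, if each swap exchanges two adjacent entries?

The minimum number of adjacent swaps to sort an array equals its inversion count, since every such swap removes exactly one inversion.
Count inversions — for each element, later elements that are smaller:
16: 9, 12, 5, 6, 4 → 5
9: 5, 6, 4 → 3
12: 5, 6, 4 → 3
25: 23, 5, 6, 21, 4, 19 → 6
23: 5, 6, 21, 4, 19 → 5
5: 4 → 1
6: 4 → 1
21: 4, 19 → 2
4: none → 0
19: none → 0
Total inversions: 5 + 3 + 3 + 6 + 5 + 1 + 1 + 2 + 0 + 0 = 26

Adjacent swaps: 26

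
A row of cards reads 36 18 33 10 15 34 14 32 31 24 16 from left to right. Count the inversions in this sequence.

33 inversions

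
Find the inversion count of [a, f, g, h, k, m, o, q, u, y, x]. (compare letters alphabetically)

1

Sweep left to right; for each value list the smaller values that follow it:
a → none → 0
f → none → 0
g → none → 0
h → none → 0
k → none → 0
m → none → 0
o → none → 0
q → none → 0
u → none → 0
y → x → 1
x → none → 0
Sum: 0 + 0 + 0 + 0 + 0 + 0 + 0 + 0 + 0 + 1 + 0 = 1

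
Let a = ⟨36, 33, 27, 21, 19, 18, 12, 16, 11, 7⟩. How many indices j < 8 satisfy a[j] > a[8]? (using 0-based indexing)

The element at index 8 is 11.
Elements before it: 36, 33, 27, 21, 19, 18, 12, 16
Those larger than 11: 36, 33, 27, 21, 19, 18, 12, 16

8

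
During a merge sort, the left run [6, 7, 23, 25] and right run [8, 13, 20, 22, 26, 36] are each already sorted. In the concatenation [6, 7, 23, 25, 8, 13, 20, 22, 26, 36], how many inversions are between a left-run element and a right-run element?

8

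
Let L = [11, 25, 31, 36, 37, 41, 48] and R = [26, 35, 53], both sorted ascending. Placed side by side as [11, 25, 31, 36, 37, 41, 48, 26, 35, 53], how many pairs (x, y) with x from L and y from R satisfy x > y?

9

Take each right-half value and tally the left-half values above it:
r = 26: 31, 36, 37, 41, 48 → 5
r = 35: 36, 37, 41, 48 → 4
r = 53: none → 0
Cross-inversions: 5 + 4 + 0 = 9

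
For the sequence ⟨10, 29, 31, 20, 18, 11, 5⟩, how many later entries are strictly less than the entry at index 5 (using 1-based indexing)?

2

The element at index 5 is 18.
Elements after it: 11, 5
Those smaller than 18: 11, 5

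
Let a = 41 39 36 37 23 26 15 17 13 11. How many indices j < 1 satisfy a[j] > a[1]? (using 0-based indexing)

1

The element at index 1 is 39.
Elements before it: 41
Those larger than 39: 41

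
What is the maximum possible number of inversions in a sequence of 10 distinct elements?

A reversed (strictly descending) arrangement makes every pair an inversion, giving C(10, 2) inversions.
C(10, 2) = 10·9/2 = 45

45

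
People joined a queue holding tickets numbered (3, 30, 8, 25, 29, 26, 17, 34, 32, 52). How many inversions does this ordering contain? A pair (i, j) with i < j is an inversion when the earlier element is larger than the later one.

For each element, count later entries that are smaller:
3: 0
30: 5
8: 0
25: 1
29: 2
26: 1
17: 0
34: 1
32: 0
52: 0
Sum: 0 + 5 + 0 + 1 + 2 + 1 + 0 + 1 + 0 + 0 = 10

10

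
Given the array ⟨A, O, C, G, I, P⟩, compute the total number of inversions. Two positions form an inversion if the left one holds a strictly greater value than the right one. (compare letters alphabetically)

Count, for each position, how many later elements it exceeds:
A → none → 0
O → C, G, I → 3
C → none → 0
G → none → 0
I → none → 0
P → none → 0
Sum: 0 + 3 + 0 + 0 + 0 + 0 = 3

There are 3 out-of-order pairs.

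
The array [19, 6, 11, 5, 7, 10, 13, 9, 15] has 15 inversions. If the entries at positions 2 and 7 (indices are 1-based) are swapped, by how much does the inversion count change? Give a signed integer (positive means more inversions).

Positions 2 and 7 hold 6 and 13; after swapping, the array is [19, 13, 11, 5, 7, 10, 6, 9, 15].
Count, for each position, how many later elements it exceeds:
19 → 13, 11, 5, 7, 10, 6, 9, 15 → 8
13 → 11, 5, 7, 10, 6, 9 → 6
11 → 5, 7, 10, 6, 9 → 5
5 → none → 0
7 → 6 → 1
10 → 6, 9 → 2
6 → none → 0
9 → none → 0
15 → none → 0
Sum: 8 + 6 + 5 + 0 + 1 + 2 + 0 + 0 + 0 = 22
Change: 22 − 15 = +7

+7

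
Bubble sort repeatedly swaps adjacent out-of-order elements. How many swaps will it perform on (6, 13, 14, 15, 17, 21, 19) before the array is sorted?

1

Each adjacent swap fixes exactly one inversion, so the minimum swap count equals the number of inversions.
Count inversions — for each element, later elements that are smaller:
6: none → 0
13: none → 0
14: none → 0
15: none → 0
17: none → 0
21: 19 → 1
19: none → 0
Total inversions: 0 + 0 + 0 + 0 + 0 + 1 + 0 = 1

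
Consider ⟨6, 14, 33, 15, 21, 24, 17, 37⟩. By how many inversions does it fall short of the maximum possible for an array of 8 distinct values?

Maximum inversions for 8 distinct elements is C(8, 2) = 8·7/2 = 28.
Current inversions — for each element, count later smaller elements:
6: 0
14: 0
33: 4
15: 0
21: 1
24: 1
17: 0
37: 0
Current total: 0 + 0 + 4 + 0 + 1 + 1 + 0 + 0 = 6
Shortfall: 28 − 6 = 22

22 inversions short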